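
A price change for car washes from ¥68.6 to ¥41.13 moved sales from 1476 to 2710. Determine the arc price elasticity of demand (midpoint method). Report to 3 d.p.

ΔQ = 2710 − 1476 = 1234; ΔP = 41.13 − 68.6 = -27.47.
Midpoints: P̄ = 54.86, Q̄ = 2093.0.
ε = (ΔQ/ΔP)(P̄/Q̄) = (1234/-27.47)(54.86/2093.0).

-1.178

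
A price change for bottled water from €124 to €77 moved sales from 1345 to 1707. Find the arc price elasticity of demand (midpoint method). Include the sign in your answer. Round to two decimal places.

ΔQ = 1707 − 1345 = 362; ΔP = 77 − 124 = -47.
Midpoints: P̄ = 100.50, Q̄ = 1526.0.
ε = (ΔQ/ΔP)(P̄/Q̄) = (362/-47)(100.50/1526.0).

-0.51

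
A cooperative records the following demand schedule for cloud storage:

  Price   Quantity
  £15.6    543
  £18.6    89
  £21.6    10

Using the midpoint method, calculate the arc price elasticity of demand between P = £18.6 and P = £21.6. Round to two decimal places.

-10.69

At P = 18.6, Q = 89; at P = 21.6, Q = 10.
ΔQ = -79, ΔP = 3.0. Midpoints: P̄ = 20.10, Q̄ = 49.5.
ε = (ΔQ/ΔP)(P̄/Q̄) = (-79/3.0)(20.10/49.5).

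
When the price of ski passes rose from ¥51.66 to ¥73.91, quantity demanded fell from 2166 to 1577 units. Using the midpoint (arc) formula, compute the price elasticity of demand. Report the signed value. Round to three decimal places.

ΔQ = 1577 − 2166 = -589; ΔP = 73.91 − 51.66 = 22.25.
Midpoints: P̄ = 62.78, Q̄ = 1871.5.
ε = (ΔQ/ΔP)(P̄/Q̄) = (-589/22.25)(62.78/1871.5).

-0.888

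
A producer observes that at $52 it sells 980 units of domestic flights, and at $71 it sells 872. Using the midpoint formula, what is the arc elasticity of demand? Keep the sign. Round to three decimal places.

ΔQ = 872 − 980 = -108; ΔP = 71 − 52 = 19.
Midpoints: P̄ = 61.50, Q̄ = 926.0.
ε = (ΔQ/ΔP)(P̄/Q̄) = (-108/19)(61.50/926.0).

-0.378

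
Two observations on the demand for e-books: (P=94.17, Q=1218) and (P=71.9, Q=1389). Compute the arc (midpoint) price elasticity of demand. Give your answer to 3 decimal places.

-0.489

ΔQ = 1389 − 1218 = 171; ΔP = 71.9 − 94.17 = -22.27.
Midpoints: P̄ = 83.03, Q̄ = 1303.5.
ε = (ΔQ/ΔP)(P̄/Q̄) = (171/-22.27)(83.03/1303.5).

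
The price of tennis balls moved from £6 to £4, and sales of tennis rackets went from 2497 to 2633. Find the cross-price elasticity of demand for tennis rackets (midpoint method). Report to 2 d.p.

-0.13

ΔQ_x = 2633 − 2497 = 136; ΔP_y = 4 − 6 = -2.
Midpoints: P̄_y = 5.00, Q̄_x = 2565.0.
ε_xy = (ΔQ_x/ΔP_y)(P̄_y/Q̄_x) = (136/-2)(5.00/2565.0).
ε_xy < 0, so the goods are complements.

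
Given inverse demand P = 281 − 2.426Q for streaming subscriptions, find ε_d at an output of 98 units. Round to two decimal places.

At Q = 98, P = 281 − 2.426(98) = 43.25.
dP/dQ = −2.426, so dQ/dP = 1/(−2.426) = -0.412.
ε = (dQ/dP)(P/Q) = (-0.412)(43.25/98).

-0.18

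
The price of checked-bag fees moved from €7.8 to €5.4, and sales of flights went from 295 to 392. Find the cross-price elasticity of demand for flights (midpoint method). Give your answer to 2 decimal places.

ΔQ_x = 392 − 295 = 97; ΔP_y = 5.4 − 7.8 = -2.4.
Midpoints: P̄_y = 6.60, Q̄_x = 343.5.
ε_xy = (ΔQ_x/ΔP_y)(P̄_y/Q̄_x) = (97/-2.4)(6.60/343.5).

-0.78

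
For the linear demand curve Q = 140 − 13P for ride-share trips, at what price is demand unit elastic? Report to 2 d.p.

For linear demand Q = a − bP, ε = −bP/(a − bP). |ε| = 1 when bP = a − bP, i.e. P = a/(2b).
P = 140/(2·13) = 140/26 = 5.3846.

5.38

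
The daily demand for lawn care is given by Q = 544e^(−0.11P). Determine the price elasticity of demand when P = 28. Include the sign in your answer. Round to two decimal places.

At P = 28, Q = 25.002.
dQ/dP = −0.11·544e^(−0.11P) = −0.11Q = -2.750.
ε = (dQ/dP)(P/Q) = (-2.750)(28/25.002).
|ε| > 1, so demand is elastic at this price.

-3.08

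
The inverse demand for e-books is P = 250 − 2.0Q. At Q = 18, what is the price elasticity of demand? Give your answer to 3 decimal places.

-5.944

At Q = 18, P = 250 − 2.0(18) = 214.00.
dP/dQ = −2.0, so dQ/dP = 1/(−2.0) = -0.500.
ε = (dQ/dP)(P/Q) = (-0.500)(214.00/18).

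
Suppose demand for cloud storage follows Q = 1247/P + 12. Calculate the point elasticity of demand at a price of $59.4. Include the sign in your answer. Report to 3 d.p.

At P = 59.4, Q = 32.993.
dQ/dP = −1247/P² = -0.353.
ε = (dQ/dP)(P/Q) = (-0.353)(59.4/32.993).
|ε| < 1, so demand is inelastic at this price.

-0.636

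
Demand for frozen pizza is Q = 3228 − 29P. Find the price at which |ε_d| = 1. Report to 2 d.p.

55.66

For linear demand Q = a − bP, ε = −bP/(a − bP). |ε| = 1 when bP = a − bP, i.e. P = a/(2b).
P = 3228/(2·29) = 3228/58 = 55.6552.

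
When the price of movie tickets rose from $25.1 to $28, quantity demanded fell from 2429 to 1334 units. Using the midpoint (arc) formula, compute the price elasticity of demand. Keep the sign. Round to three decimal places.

ΔQ = 1334 − 2429 = -1095; ΔP = 28 − 25.1 = 2.9.
Midpoints: P̄ = 26.55, Q̄ = 1881.5.
ε = (ΔQ/ΔP)(P̄/Q̄) = (-1095/2.9)(26.55/1881.5).

-5.328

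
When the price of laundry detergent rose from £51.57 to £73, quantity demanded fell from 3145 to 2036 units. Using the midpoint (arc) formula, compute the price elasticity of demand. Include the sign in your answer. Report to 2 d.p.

ΔQ = 2036 − 3145 = -1109; ΔP = 73 − 51.57 = 21.43.
Midpoints: P̄ = 62.28, Q̄ = 2590.5.
ε = (ΔQ/ΔP)(P̄/Q̄) = (-1109/21.43)(62.28/2590.5).

-1.24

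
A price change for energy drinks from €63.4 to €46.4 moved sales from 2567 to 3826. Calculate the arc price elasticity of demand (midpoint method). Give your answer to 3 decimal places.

ΔQ = 3826 − 2567 = 1259; ΔP = 46.4 − 63.4 = -17.
Midpoints: P̄ = 54.90, Q̄ = 3196.5.
ε = (ΔQ/ΔP)(P̄/Q̄) = (1259/-17)(54.90/3196.5).

-1.272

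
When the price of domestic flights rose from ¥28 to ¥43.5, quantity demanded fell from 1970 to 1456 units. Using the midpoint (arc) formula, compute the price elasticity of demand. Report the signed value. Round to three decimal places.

ΔQ = 1456 − 1970 = -514; ΔP = 43.5 − 28 = 15.5.
Midpoints: P̄ = 35.75, Q̄ = 1713.0.
ε = (ΔQ/ΔP)(P̄/Q̄) = (-514/15.5)(35.75/1713.0).

-0.692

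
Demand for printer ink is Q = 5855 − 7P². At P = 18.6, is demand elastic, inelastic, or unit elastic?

Q = 3433.280, dQ/dP = -260.400.
ε = (dQ/dP)(P/Q) ≈ -1.411.
|ε| = 1.41 > 1.

elastic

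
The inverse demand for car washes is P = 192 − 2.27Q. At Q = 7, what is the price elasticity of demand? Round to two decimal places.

At Q = 7, P = 192 − 2.27(7) = 176.11.
dP/dQ = −2.27, so dQ/dP = 1/(−2.27) = -0.441.
ε = (dQ/dP)(P/Q) = (-0.441)(176.11/7).

-11.08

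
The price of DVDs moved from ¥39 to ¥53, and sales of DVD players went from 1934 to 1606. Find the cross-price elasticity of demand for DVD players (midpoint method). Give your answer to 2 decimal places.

-0.61

ΔQ_x = 1606 − 1934 = -328; ΔP_y = 53 − 39 = 14.
Midpoints: P̄_y = 46.00, Q̄_x = 1770.0.
ε_xy = (ΔQ_x/ΔP_y)(P̄_y/Q̄_x) = (-328/14)(46.00/1770.0).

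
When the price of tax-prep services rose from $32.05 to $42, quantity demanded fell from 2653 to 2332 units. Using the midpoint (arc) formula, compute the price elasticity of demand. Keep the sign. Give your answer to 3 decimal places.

ΔQ = 2332 − 2653 = -321; ΔP = 42 − 32.05 = 9.95.
Midpoints: P̄ = 37.02, Q̄ = 2492.5.
ε = (ΔQ/ΔP)(P̄/Q̄) = (-321/9.95)(37.02/2492.5).

-0.479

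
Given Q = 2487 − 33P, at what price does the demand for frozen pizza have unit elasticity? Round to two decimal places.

37.68

For linear demand Q = a − bP, ε = −bP/(a − bP). |ε| = 1 when bP = a − bP, i.e. P = a/(2b).
P = 2487/(2·33) = 2487/66 = 37.6818.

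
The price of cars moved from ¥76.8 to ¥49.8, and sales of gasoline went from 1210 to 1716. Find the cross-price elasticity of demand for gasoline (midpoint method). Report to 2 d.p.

ΔQ_x = 1716 − 1210 = 506; ΔP_y = 49.8 − 76.8 = -27.
Midpoints: P̄_y = 63.30, Q̄_x = 1463.0.
ε_xy = (ΔQ_x/ΔP_y)(P̄_y/Q̄_x) = (506/-27)(63.30/1463.0).
ε_xy < 0, so the goods are complements.

-0.81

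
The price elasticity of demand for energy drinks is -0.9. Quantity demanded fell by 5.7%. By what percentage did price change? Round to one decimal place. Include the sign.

6.3%

%ΔP ≈ %ΔQ / ε = (-5.7%)/(-0.9) = 6.33%.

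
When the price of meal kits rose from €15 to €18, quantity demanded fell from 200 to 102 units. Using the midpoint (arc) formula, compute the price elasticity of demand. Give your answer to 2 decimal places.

-3.57

ΔQ = 102 − 200 = -98; ΔP = 18 − 15 = 3.
Midpoints: P̄ = 16.50, Q̄ = 151.0.
ε = (ΔQ/ΔP)(P̄/Q̄) = (-98/3)(16.50/151.0).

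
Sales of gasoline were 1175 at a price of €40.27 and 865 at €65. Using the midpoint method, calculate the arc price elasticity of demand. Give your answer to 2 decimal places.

ΔQ = 865 − 1175 = -310; ΔP = 65 − 40.27 = 24.73.
Midpoints: P̄ = 52.64, Q̄ = 1020.0.
ε = (ΔQ/ΔP)(P̄/Q̄) = (-310/24.73)(52.64/1020.0).

-0.65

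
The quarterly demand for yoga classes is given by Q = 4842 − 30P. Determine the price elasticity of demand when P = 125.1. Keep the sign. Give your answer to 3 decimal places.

-3.446

At P = 125.1, Q = 1089.
dQ/dP = −30.
ε = (dQ/dP)(P/Q) = (-30)(125.1/1089).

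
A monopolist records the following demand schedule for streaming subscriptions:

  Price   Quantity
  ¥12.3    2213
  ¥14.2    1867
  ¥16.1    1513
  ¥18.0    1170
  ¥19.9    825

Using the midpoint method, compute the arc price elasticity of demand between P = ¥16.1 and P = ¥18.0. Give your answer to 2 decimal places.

-2.29

At P = 16.1, Q = 1513; at P = 18.0, Q = 1170.
ΔQ = -343, ΔP = 1.9. Midpoints: P̄ = 17.05, Q̄ = 1341.5.
ε = (ΔQ/ΔP)(P̄/Q̄) = (-343/1.9)(17.05/1341.5).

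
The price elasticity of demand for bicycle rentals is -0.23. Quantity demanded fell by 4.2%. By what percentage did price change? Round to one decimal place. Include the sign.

18.3%

%ΔP ≈ %ΔQ / ε = (-4.2%)/(-0.23) = 18.26%.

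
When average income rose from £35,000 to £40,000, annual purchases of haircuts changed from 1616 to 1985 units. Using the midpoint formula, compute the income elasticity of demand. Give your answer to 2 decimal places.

1.54

ΔQ = 369, ΔI = 5000. Midpoints: Ī = 37,500, Q̄ = 1800.5.
ε_I = (ΔQ/ΔI)(Ī/Q̄) = (369/5000)(37500/1800.5).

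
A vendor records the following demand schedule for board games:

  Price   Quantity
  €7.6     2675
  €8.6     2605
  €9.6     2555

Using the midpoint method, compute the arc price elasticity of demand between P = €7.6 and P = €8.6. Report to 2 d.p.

-0.21

At P = 7.6, Q = 2675; at P = 8.6, Q = 2605.
ΔQ = -70, ΔP = 1.0. Midpoints: P̄ = 8.10, Q̄ = 2640.0.
ε = (ΔQ/ΔP)(P̄/Q̄) = (-70/1.0)(8.10/2640.0).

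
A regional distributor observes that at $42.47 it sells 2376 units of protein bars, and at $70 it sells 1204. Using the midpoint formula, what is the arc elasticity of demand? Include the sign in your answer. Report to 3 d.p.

ΔQ = 1204 − 2376 = -1172; ΔP = 70 − 42.47 = 27.53.
Midpoints: P̄ = 56.23, Q̄ = 1790.0.
ε = (ΔQ/ΔP)(P̄/Q̄) = (-1172/27.53)(56.23/1790.0).

-1.337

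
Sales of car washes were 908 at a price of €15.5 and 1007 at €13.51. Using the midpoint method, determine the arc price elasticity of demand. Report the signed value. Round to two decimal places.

-0.75

ΔQ = 1007 − 908 = 99; ΔP = 13.51 − 15.5 = -1.99.
Midpoints: P̄ = 14.50, Q̄ = 957.5.
ε = (ΔQ/ΔP)(P̄/Q̄) = (99/-1.99)(14.50/957.5).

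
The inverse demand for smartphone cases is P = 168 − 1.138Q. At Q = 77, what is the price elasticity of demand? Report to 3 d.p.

-0.917

At Q = 77, P = 168 − 1.138(77) = 80.37.
dP/dQ = −1.138, so dQ/dP = 1/(−1.138) = -0.879.
ε = (dQ/dP)(P/Q) = (-0.879)(80.37/77).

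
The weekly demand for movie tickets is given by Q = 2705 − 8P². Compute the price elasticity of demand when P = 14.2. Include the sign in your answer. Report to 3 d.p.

-2.955

At P = 14.2, Q = 1091.880.
dQ/dP = −16P = -227.200.
ε = (dQ/dP)(P/Q) = (-227.200)(14.2/1091.880).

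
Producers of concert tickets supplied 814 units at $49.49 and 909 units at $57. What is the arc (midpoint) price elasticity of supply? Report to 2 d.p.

ΔQ = 909 − 814 = 95; ΔP = 57 − 49.49 = 7.51.
Midpoints: P̄ = 53.25, Q̄ = 861.5.
ε_s = (ΔQ/ΔP)(P̄/Q̄) = (95/7.51)(53.25/861.5).

0.78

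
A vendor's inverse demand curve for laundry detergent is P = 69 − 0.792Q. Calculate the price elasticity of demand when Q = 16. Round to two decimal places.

At Q = 16, P = 69 − 0.792(16) = 56.33.
dP/dQ = −0.792, so dQ/dP = 1/(−0.792) = -1.263.
ε = (dQ/dP)(P/Q) = (-1.263)(56.33/16).

-4.45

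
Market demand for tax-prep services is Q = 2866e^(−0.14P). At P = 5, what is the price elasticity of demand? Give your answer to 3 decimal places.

-0.700

At P = 5, Q = 1423.213.
dQ/dP = −0.14·2866e^(−0.14P) = −0.14Q = -199.250.
ε = (dQ/dP)(P/Q) = (-199.250)(5/1423.213).
|ε| < 1, so demand is inelastic at this price.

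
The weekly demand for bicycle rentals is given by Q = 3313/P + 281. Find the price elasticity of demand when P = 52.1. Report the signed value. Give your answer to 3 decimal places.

At P = 52.1, Q = 344.589.
dQ/dP = −3313/P² = -1.221.
ε = (dQ/dP)(P/Q) = (-1.221)(52.1/344.589).

-0.185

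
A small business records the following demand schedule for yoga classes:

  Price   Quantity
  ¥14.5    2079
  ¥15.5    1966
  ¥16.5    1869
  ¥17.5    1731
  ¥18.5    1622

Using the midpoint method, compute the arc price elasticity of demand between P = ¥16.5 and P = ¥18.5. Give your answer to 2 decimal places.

At P = 16.5, Q = 1869; at P = 18.5, Q = 1622.
ΔQ = -247, ΔP = 2.0. Midpoints: P̄ = 17.50, Q̄ = 1745.5.
ε = (ΔQ/ΔP)(P̄/Q̄) = (-247/2.0)(17.50/1745.5).

-1.24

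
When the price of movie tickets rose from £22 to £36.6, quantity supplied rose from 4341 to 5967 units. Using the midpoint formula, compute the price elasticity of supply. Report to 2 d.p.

0.63

ΔQ = 5967 − 4341 = 1626; ΔP = 36.6 − 22 = 14.6.
Midpoints: P̄ = 29.30, Q̄ = 5154.0.
ε_s = (ΔQ/ΔP)(P̄/Q̄) = (1626/14.6)(29.30/5154.0).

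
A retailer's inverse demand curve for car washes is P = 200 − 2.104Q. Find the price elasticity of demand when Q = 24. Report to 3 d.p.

At Q = 24, P = 200 − 2.104(24) = 149.50.
dP/dQ = −2.104, so dQ/dP = 1/(−2.104) = -0.475.
ε = (dQ/dP)(P/Q) = (-0.475)(149.50/24).

-2.961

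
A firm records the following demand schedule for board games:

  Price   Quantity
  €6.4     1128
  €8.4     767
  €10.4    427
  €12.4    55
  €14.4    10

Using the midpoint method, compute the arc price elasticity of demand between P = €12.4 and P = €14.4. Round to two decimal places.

-9.28

At P = 12.4, Q = 55; at P = 14.4, Q = 10.
ΔQ = -45, ΔP = 2.0. Midpoints: P̄ = 13.40, Q̄ = 32.5.
ε = (ΔQ/ΔP)(P̄/Q̄) = (-45/2.0)(13.40/32.5).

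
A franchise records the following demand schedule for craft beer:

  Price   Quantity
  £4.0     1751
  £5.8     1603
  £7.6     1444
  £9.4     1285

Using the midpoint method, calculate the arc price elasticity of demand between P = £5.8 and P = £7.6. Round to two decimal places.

-0.39

At P = 5.8, Q = 1603; at P = 7.6, Q = 1444.
ΔQ = -159, ΔP = 1.8. Midpoints: P̄ = 6.70, Q̄ = 1523.5.
ε = (ΔQ/ΔP)(P̄/Q̄) = (-159/1.8)(6.70/1523.5).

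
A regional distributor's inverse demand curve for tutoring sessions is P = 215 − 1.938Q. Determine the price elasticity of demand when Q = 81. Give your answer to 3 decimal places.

At Q = 81, P = 215 − 1.938(81) = 58.02.
dP/dQ = −1.938, so dQ/dP = 1/(−1.938) = -0.516.
ε = (dQ/dP)(P/Q) = (-0.516)(58.02/81).

-0.370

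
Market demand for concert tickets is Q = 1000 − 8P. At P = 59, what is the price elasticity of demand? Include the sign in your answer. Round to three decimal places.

At P = 59, Q = 528.
dQ/dP = −8.
ε = (dQ/dP)(P/Q) = (-8)(59/528).

-0.894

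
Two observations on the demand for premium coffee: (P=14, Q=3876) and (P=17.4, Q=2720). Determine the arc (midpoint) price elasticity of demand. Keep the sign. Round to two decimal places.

-1.62

ΔQ = 2720 − 3876 = -1156; ΔP = 17.4 − 14 = 3.4.
Midpoints: P̄ = 15.70, Q̄ = 3298.0.
ε = (ΔQ/ΔP)(P̄/Q̄) = (-1156/3.4)(15.70/3298.0).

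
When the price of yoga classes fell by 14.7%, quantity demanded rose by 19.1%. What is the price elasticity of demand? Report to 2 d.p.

ε = %ΔQ / %ΔP = (19.1)/(-14.7) = -1.299.

-1.30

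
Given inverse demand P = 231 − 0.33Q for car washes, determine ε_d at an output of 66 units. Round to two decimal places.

At Q = 66, P = 231 − 0.33(66) = 209.22.
dP/dQ = −0.33, so dQ/dP = 1/(−0.33) = -3.030.
ε = (dQ/dP)(P/Q) = (-3.030)(209.22/66).

-9.61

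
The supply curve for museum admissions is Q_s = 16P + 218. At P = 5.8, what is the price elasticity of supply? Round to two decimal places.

0.30

At P = 5.8, Q_s = 310.80.
dQ_s/dP = 16.
ε_s = (dQ_s/dP)(P/Q_s) = (16)(5.8/310.80).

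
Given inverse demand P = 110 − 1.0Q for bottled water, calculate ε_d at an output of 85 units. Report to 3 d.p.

At Q = 85, P = 110 − 1.0(85) = 25.00.
dP/dQ = −1.0, so dQ/dP = 1/(−1.0) = -1.000.
ε = (dQ/dP)(P/Q) = (-1.000)(25.00/85).

-0.294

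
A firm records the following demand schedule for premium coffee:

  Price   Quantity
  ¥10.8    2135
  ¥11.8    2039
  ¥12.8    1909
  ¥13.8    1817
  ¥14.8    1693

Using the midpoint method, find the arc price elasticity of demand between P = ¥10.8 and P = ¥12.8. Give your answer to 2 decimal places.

At P = 10.8, Q = 2135; at P = 12.8, Q = 1909.
ΔQ = -226, ΔP = 2.0. Midpoints: P̄ = 11.80, Q̄ = 2022.0.
ε = (ΔQ/ΔP)(P̄/Q̄) = (-226/2.0)(11.80/2022.0).

-0.66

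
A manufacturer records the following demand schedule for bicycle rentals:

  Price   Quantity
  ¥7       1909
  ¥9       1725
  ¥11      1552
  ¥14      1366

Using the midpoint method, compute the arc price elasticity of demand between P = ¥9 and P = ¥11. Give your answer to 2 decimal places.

At P = 9, Q = 1725; at P = 11, Q = 1552.
ΔQ = -173, ΔP = 2. Midpoints: P̄ = 10.00, Q̄ = 1638.5.
ε = (ΔQ/ΔP)(P̄/Q̄) = (-173/2)(10.00/1638.5).

-0.53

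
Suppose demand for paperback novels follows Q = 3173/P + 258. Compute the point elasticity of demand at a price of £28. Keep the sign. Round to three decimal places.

-0.305

At P = 28, Q = 371.321.
dQ/dP = −3173/P² = -4.047.
ε = (dQ/dP)(P/Q) = (-4.047)(28/371.321).
|ε| < 1, so demand is inelastic at this price.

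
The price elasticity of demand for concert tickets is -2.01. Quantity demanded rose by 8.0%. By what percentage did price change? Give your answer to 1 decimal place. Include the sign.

-4.0%

%ΔP ≈ %ΔQ / ε = (8.0%)/(-2.01) = -3.98%.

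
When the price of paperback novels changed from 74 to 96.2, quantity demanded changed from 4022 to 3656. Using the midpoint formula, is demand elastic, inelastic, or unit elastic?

inelastic

Arc ε ≈ -0.365.
|ε| = 0.37 < 1.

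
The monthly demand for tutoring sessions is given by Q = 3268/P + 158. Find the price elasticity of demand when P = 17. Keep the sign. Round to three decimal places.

At P = 17, Q = 350.235.
dQ/dP = −3268/P² = -11.308.
ε = (dQ/dP)(P/Q) = (-11.308)(17/350.235).

-0.549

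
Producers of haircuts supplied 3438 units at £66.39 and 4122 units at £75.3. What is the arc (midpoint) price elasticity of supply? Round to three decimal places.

1.439

ΔQ = 4122 − 3438 = 684; ΔP = 75.3 − 66.39 = 8.91.
Midpoints: P̄ = 70.84, Q̄ = 3780.0.
ε_s = (ΔQ/ΔP)(P̄/Q̄) = (684/8.91)(70.84/3780.0).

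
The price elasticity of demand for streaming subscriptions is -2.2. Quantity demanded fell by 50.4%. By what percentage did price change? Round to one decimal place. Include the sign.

22.9%

%ΔP ≈ %ΔQ / ε = (-50.4%)/(-2.2) = 22.91%.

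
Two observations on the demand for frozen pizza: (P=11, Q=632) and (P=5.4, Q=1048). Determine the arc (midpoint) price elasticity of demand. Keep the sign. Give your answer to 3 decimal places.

-0.725

ΔQ = 1048 − 632 = 416; ΔP = 5.4 − 11 = -5.6.
Midpoints: P̄ = 8.20, Q̄ = 840.0.
ε = (ΔQ/ΔP)(P̄/Q̄) = (416/-5.6)(8.20/840.0).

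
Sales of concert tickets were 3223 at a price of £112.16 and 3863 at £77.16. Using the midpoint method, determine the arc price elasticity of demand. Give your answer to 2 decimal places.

ΔQ = 3863 − 3223 = 640; ΔP = 77.16 − 112.16 = -35.
Midpoints: P̄ = 94.66, Q̄ = 3543.0.
ε = (ΔQ/ΔP)(P̄/Q̄) = (640/-35)(94.66/3543.0).

-0.49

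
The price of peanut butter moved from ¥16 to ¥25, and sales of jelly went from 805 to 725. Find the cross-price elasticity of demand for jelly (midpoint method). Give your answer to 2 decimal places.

ΔQ_x = 725 − 805 = -80; ΔP_y = 25 − 16 = 9.
Midpoints: P̄_y = 20.50, Q̄_x = 765.0.
ε_xy = (ΔQ_x/ΔP_y)(P̄_y/Q̄_x) = (-80/9)(20.50/765.0).

-0.24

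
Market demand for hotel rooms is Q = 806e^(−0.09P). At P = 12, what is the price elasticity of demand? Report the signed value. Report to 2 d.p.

-1.08

At P = 12, Q = 273.714.
dQ/dP = −0.09·806e^(−0.09P) = −0.09Q = -24.634.
ε = (dQ/dP)(P/Q) = (-24.634)(12/273.714).
|ε| > 1, so demand is elastic at this price.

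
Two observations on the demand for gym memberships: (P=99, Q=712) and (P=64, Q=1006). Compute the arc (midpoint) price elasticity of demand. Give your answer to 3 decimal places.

-0.797

ΔQ = 1006 − 712 = 294; ΔP = 64 − 99 = -35.
Midpoints: P̄ = 81.50, Q̄ = 859.0.
ε = (ΔQ/ΔP)(P̄/Q̄) = (294/-35)(81.50/859.0).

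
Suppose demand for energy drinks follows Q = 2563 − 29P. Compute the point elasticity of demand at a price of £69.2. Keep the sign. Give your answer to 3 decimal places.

At P = 69.2, Q = 556.200.
dQ/dP = −29.
ε = (dQ/dP)(P/Q) = (-29)(69.2/556.200).
|ε| > 1, so demand is elastic at this price.

-3.608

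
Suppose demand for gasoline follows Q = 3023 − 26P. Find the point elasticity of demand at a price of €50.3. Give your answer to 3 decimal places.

At P = 50.3, Q = 1715.200.
dQ/dP = −26.
ε = (dQ/dP)(P/Q) = (-26)(50.3/1715.200).

-0.762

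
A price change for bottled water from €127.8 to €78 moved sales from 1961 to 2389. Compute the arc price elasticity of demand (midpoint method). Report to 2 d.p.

-0.41

ΔQ = 2389 − 1961 = 428; ΔP = 78 − 127.8 = -49.8.
Midpoints: P̄ = 102.90, Q̄ = 2175.0.
ε = (ΔQ/ΔP)(P̄/Q̄) = (428/-49.8)(102.90/2175.0).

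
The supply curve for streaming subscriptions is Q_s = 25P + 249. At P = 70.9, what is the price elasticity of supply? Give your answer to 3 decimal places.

At P = 70.9, Q_s = 2021.50.
dQ_s/dP = 25.
ε_s = (dQ_s/dP)(P/Q_s) = (25)(70.9/2021.50).

0.877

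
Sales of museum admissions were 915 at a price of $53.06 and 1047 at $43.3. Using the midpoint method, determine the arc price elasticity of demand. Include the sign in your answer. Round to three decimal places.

-0.664

ΔQ = 1047 − 915 = 132; ΔP = 43.3 − 53.06 = -9.76.
Midpoints: P̄ = 48.18, Q̄ = 981.0.
ε = (ΔQ/ΔP)(P̄/Q̄) = (132/-9.76)(48.18/981.0).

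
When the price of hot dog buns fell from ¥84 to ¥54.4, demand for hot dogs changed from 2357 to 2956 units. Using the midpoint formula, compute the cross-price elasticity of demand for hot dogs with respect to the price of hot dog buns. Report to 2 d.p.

-0.53

ΔQ_x = 2956 − 2357 = 599; ΔP_y = 54.4 − 84 = -29.6.
Midpoints: P̄_y = 69.20, Q̄_x = 2656.5.
ε_xy = (ΔQ_x/ΔP_y)(P̄_y/Q̄_x) = (599/-29.6)(69.20/2656.5).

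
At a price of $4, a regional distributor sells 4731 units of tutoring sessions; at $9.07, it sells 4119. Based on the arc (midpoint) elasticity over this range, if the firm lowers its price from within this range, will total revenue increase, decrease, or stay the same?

Arc ε = (-612/5.07)(6.54/4425.0) ≈ -0.178.
|ε| = 0.18 < 1, so demand is inelastic. A price cut therefore reduces total revenue.

decrease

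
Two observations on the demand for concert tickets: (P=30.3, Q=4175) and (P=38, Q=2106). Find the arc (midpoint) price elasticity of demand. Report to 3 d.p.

ΔQ = 2106 − 4175 = -2069; ΔP = 38 − 30.3 = 7.7.
Midpoints: P̄ = 34.15, Q̄ = 3140.5.
ε = (ΔQ/ΔP)(P̄/Q̄) = (-2069/7.7)(34.15/3140.5).

-2.922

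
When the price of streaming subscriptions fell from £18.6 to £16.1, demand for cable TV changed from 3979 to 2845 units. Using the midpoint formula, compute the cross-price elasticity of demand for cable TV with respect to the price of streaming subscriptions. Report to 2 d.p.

ΔQ_x = 2845 − 3979 = -1134; ΔP_y = 16.1 − 18.6 = -2.5.
Midpoints: P̄_y = 17.35, Q̄_x = 3412.0.
ε_xy = (ΔQ_x/ΔP_y)(P̄_y/Q̄_x) = (-1134/-2.5)(17.35/3412.0).

2.31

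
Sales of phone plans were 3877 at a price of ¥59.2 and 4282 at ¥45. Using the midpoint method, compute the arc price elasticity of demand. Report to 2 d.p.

ΔQ = 4282 − 3877 = 405; ΔP = 45 − 59.2 = -14.2.
Midpoints: P̄ = 52.10, Q̄ = 4079.5.
ε = (ΔQ/ΔP)(P̄/Q̄) = (405/-14.2)(52.10/4079.5).

-0.36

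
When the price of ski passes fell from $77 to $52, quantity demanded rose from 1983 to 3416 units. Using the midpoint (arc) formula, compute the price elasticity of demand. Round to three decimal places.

-1.370

ΔQ = 3416 − 1983 = 1433; ΔP = 52 − 77 = -25.
Midpoints: P̄ = 64.50, Q̄ = 2699.5.
ε = (ΔQ/ΔP)(P̄/Q̄) = (1433/-25)(64.50/2699.5).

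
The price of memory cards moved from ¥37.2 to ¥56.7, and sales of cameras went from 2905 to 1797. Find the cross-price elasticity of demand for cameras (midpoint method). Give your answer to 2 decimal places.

-1.13

ΔQ_x = 1797 − 2905 = -1108; ΔP_y = 56.7 − 37.2 = 19.5.
Midpoints: P̄_y = 46.95, Q̄_x = 2351.0.
ε_xy = (ΔQ_x/ΔP_y)(P̄_y/Q̄_x) = (-1108/19.5)(46.95/2351.0).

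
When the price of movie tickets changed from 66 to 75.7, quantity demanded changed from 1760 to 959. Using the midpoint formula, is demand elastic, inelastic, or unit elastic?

Arc ε ≈ -4.303.
|ε| = 4.30 > 1.

elastic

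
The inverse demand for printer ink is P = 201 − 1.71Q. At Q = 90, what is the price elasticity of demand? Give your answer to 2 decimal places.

-0.31

At Q = 90, P = 201 − 1.71(90) = 47.10.
dP/dQ = −1.71, so dQ/dP = 1/(−1.71) = -0.585.
ε = (dQ/dP)(P/Q) = (-0.585)(47.10/90).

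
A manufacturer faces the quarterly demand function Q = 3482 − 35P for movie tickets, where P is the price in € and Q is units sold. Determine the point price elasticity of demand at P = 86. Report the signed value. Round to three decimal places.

At P = 86, Q = 472.
dQ/dP = −35.
ε = (dQ/dP)(P/Q) = (-35)(86/472).
|ε| > 1, so demand is elastic at this price.

-6.377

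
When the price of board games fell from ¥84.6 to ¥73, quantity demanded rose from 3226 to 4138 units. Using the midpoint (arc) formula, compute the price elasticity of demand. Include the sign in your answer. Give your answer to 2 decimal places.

ΔQ = 4138 − 3226 = 912; ΔP = 73 − 84.6 = -11.6.
Midpoints: P̄ = 78.80, Q̄ = 3682.0.
ε = (ΔQ/ΔP)(P̄/Q̄) = (912/-11.6)(78.80/3682.0).

-1.68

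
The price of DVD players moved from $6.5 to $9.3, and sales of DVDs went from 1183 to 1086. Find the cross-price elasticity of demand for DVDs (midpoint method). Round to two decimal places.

ΔQ_x = 1086 − 1183 = -97; ΔP_y = 9.3 − 6.5 = 2.8.
Midpoints: P̄_y = 7.90, Q̄_x = 1134.5.
ε_xy = (ΔQ_x/ΔP_y)(P̄_y/Q̄_x) = (-97/2.8)(7.90/1134.5).

-0.24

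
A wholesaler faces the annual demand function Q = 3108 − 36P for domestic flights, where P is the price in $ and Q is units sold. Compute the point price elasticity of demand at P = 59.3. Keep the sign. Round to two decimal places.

At P = 59.3, Q = 973.200.
dQ/dP = −36.
ε = (dQ/dP)(P/Q) = (-36)(59.3/973.200).

-2.19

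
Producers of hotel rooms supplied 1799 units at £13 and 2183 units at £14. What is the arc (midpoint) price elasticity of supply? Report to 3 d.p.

2.604

ΔQ = 2183 − 1799 = 384; ΔP = 14 − 13 = 1.
Midpoints: P̄ = 13.50, Q̄ = 1991.0.
ε_s = (ΔQ/ΔP)(P̄/Q̄) = (384/1)(13.50/1991.0).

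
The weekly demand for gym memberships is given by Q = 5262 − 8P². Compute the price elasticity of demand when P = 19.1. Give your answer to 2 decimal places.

At P = 19.1, Q = 2343.520.
dQ/dP = −16P = -305.600.
ε = (dQ/dP)(P/Q) = (-305.600)(19.1/2343.520).

-2.49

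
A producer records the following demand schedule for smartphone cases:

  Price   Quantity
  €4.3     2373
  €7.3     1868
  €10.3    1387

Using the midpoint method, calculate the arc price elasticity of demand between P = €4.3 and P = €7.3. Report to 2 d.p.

-0.46

At P = 4.3, Q = 2373; at P = 7.3, Q = 1868.
ΔQ = -505, ΔP = 3.0. Midpoints: P̄ = 5.80, Q̄ = 2120.5.
ε = (ΔQ/ΔP)(P̄/Q̄) = (-505/3.0)(5.80/2120.5).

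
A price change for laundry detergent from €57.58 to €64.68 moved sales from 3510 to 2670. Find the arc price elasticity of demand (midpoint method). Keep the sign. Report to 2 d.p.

ΔQ = 2670 − 3510 = -840; ΔP = 64.68 − 57.58 = 7.1.
Midpoints: P̄ = 61.13, Q̄ = 3090.0.
ε = (ΔQ/ΔP)(P̄/Q̄) = (-840/7.1)(61.13/3090.0).

-2.34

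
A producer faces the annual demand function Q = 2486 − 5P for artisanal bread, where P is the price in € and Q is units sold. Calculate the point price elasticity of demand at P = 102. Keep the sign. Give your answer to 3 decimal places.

-0.258

At P = 102, Q = 1976.
dQ/dP = −5.
ε = (dQ/dP)(P/Q) = (-5)(102/1976).
|ε| < 1, so demand is inelastic at this price.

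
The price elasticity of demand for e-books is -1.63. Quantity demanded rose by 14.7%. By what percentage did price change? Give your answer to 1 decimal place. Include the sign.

%ΔP ≈ %ΔQ / ε = (14.7%)/(-1.63) = -9.02%.

-9.0%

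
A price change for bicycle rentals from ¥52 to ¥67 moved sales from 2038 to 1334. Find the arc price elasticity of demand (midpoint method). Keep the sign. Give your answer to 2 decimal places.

ΔQ = 1334 − 2038 = -704; ΔP = 67 − 52 = 15.
Midpoints: P̄ = 59.50, Q̄ = 1686.0.
ε = (ΔQ/ΔP)(P̄/Q̄) = (-704/15)(59.50/1686.0).

-1.66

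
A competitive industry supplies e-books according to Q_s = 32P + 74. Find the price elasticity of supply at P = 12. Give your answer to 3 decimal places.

At P = 12, Q_s = 458.
dQ_s/dP = 32.
ε_s = (dQ_s/dP)(P/Q_s) = (32)(12/458).

0.838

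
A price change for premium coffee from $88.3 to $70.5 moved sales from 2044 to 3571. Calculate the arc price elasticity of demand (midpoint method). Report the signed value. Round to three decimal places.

-2.426

ΔQ = 3571 − 2044 = 1527; ΔP = 70.5 − 88.3 = -17.8.
Midpoints: P̄ = 79.40, Q̄ = 2807.5.
ε = (ΔQ/ΔP)(P̄/Q̄) = (1527/-17.8)(79.40/2807.5).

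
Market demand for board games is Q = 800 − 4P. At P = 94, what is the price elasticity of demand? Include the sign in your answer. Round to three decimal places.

At P = 94, Q = 424.
dQ/dP = −4.
ε = (dQ/dP)(P/Q) = (-4)(94/424).
|ε| < 1, so demand is inelastic at this price.

-0.887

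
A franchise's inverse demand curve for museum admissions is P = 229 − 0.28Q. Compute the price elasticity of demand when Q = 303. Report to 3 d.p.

At Q = 303, P = 229 − 0.28(303) = 144.16.
dP/dQ = −0.28, so dQ/dP = 1/(−0.28) = -3.571.
ε = (dQ/dP)(P/Q) = (-3.571)(144.16/303).

-1.699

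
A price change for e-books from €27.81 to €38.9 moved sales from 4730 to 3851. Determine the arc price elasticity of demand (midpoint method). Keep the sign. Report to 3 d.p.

-0.616

ΔQ = 3851 − 4730 = -879; ΔP = 38.9 − 27.81 = 11.09.
Midpoints: P̄ = 33.35, Q̄ = 4290.5.
ε = (ΔQ/ΔP)(P̄/Q̄) = (-879/11.09)(33.35/4290.5).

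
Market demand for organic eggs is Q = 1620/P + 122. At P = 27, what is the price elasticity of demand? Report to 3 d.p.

-0.330

At P = 27, Q = 182.
dQ/dP = −1620/P² = -2.222.
ε = (dQ/dP)(P/Q) = (-2.222)(27/182).
|ε| < 1, so demand is inelastic at this price.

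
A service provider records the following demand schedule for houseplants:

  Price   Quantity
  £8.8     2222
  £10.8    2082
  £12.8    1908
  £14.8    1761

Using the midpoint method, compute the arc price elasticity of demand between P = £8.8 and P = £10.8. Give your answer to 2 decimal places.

-0.32

At P = 8.8, Q = 2222; at P = 10.8, Q = 2082.
ΔQ = -140, ΔP = 2.0. Midpoints: P̄ = 9.80, Q̄ = 2152.0.
ε = (ΔQ/ΔP)(P̄/Q̄) = (-140/2.0)(9.80/2152.0).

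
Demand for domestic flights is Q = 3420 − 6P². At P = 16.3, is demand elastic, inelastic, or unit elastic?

Q = 1825.860, dQ/dP = -195.600.
ε = (dQ/dP)(P/Q) ≈ -1.746.
|ε| = 1.75 > 1.

elastic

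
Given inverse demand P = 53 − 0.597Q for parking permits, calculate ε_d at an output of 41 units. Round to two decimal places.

-1.17

At Q = 41, P = 53 − 0.597(41) = 28.52.
dP/dQ = −0.597, so dQ/dP = 1/(−0.597) = -1.675.
ε = (dQ/dP)(P/Q) = (-1.675)(28.52/41).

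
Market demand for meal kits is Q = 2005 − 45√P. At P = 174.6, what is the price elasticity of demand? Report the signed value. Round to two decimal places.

At P = 174.6, Q = 1410.387.
dQ/dP = −45/(2√P) = -1.703.
ε = (dQ/dP)(P/Q) = (-1.703)(174.6/1410.387).

-0.21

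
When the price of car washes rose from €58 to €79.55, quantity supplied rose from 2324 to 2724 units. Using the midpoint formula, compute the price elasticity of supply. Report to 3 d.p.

ΔQ = 2724 − 2324 = 400; ΔP = 79.55 − 58 = 21.55.
Midpoints: P̄ = 68.78, Q̄ = 2524.0.
ε_s = (ΔQ/ΔP)(P̄/Q̄) = (400/21.55)(68.78/2524.0).

0.506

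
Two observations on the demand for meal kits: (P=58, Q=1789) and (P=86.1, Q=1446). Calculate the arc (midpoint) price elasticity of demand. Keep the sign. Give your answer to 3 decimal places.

ΔQ = 1446 − 1789 = -343; ΔP = 86.1 − 58 = 28.1.
Midpoints: P̄ = 72.05, Q̄ = 1617.5.
ε = (ΔQ/ΔP)(P̄/Q̄) = (-343/28.1)(72.05/1617.5).

-0.544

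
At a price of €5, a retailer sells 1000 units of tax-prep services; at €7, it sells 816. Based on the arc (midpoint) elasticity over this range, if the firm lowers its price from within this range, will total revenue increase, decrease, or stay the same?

Arc ε = (-184/2)(6.00/908.0) ≈ -0.608.
|ε| = 0.61 < 1, so demand is inelastic. A price cut therefore reduces total revenue.

decrease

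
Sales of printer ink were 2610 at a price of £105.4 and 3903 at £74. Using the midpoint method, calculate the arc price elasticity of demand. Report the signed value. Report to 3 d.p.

-1.134

ΔQ = 3903 − 2610 = 1293; ΔP = 74 − 105.4 = -31.4.
Midpoints: P̄ = 89.70, Q̄ = 3256.5.
ε = (ΔQ/ΔP)(P̄/Q̄) = (1293/-31.4)(89.70/3256.5).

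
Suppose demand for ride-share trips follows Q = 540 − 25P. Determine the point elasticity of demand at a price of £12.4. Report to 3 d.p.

-1.348

At P = 12.4, Q = 230.
dQ/dP = −25.
ε = (dQ/dP)(P/Q) = (-25)(12.4/230).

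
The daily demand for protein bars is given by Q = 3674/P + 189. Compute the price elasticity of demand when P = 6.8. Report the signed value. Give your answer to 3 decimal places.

At P = 6.8, Q = 729.294.
dQ/dP = −3674/P² = -79.455.
ε = (dQ/dP)(P/Q) = (-79.455)(6.8/729.294).
|ε| < 1, so demand is inelastic at this price.

-0.741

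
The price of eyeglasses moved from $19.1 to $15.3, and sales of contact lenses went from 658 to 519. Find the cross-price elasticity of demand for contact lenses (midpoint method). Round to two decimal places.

ΔQ_x = 519 − 658 = -139; ΔP_y = 15.3 − 19.1 = -3.8.
Midpoints: P̄_y = 17.20, Q̄_x = 588.5.
ε_xy = (ΔQ_x/ΔP_y)(P̄_y/Q̄_x) = (-139/-3.8)(17.20/588.5).
ε_xy > 0, so the goods are substitutes.

1.07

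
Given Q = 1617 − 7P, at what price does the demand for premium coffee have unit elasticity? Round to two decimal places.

115.50

For linear demand Q = a − bP, ε = −bP/(a − bP). |ε| = 1 when bP = a − bP, i.e. P = a/(2b).
P = 1617/(2·7) = 1617/14 = 115.5000.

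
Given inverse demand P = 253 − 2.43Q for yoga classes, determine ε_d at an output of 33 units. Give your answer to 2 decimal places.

-2.16

At Q = 33, P = 253 − 2.43(33) = 172.81.
dP/dQ = −2.43, so dQ/dP = 1/(−2.43) = -0.412.
ε = (dQ/dP)(P/Q) = (-0.412)(172.81/33).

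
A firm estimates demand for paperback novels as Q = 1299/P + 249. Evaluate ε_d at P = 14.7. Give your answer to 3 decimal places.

-0.262

At P = 14.7, Q = 337.367.
dQ/dP = −1299/P² = -6.011.
ε = (dQ/dP)(P/Q) = (-6.011)(14.7/337.367).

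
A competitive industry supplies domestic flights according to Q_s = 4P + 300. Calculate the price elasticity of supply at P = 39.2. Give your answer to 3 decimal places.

At P = 39.2, Q_s = 456.80.
dQ_s/dP = 4.
ε_s = (dQ_s/dP)(P/Q_s) = (4)(39.2/456.80).

0.343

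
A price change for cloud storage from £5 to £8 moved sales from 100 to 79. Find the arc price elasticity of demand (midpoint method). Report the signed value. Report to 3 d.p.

ΔQ = 79 − 100 = -21; ΔP = 8 − 5 = 3.
Midpoints: P̄ = 6.50, Q̄ = 89.5.
ε = (ΔQ/ΔP)(P̄/Q̄) = (-21/3)(6.50/89.5).

-0.508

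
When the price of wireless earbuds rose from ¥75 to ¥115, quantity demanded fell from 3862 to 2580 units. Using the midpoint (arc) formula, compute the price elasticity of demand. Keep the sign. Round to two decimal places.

ΔQ = 2580 − 3862 = -1282; ΔP = 115 − 75 = 40.
Midpoints: P̄ = 95.00, Q̄ = 3221.0.
ε = (ΔQ/ΔP)(P̄/Q̄) = (-1282/40)(95.00/3221.0).

-0.95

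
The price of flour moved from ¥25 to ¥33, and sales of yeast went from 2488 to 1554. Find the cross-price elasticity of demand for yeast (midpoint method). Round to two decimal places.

ΔQ_x = 1554 − 2488 = -934; ΔP_y = 33 − 25 = 8.
Midpoints: P̄_y = 29.00, Q̄_x = 2021.0.
ε_xy = (ΔQ_x/ΔP_y)(P̄_y/Q̄_x) = (-934/8)(29.00/2021.0).

-1.68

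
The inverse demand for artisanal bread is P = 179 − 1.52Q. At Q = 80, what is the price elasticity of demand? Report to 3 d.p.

-0.472

At Q = 80, P = 179 − 1.52(80) = 57.40.
dP/dQ = −1.52, so dQ/dP = 1/(−1.52) = -0.658.
ε = (dQ/dP)(P/Q) = (-0.658)(57.40/80).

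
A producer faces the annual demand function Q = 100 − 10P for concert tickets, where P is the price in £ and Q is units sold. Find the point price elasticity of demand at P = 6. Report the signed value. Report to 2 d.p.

-1.50

At P = 6, Q = 40.
dQ/dP = −10.
ε = (dQ/dP)(P/Q) = (-10)(6/40).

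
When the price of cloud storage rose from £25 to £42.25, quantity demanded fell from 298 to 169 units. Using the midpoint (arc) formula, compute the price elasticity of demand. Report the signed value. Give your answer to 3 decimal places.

ΔQ = 169 − 298 = -129; ΔP = 42.25 − 25 = 17.25.
Midpoints: P̄ = 33.62, Q̄ = 233.5.
ε = (ΔQ/ΔP)(P̄/Q̄) = (-129/17.25)(33.62/233.5).

-1.077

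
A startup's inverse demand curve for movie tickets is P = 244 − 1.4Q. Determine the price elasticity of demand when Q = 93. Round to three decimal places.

-0.874

At Q = 93, P = 244 − 1.4(93) = 113.80.
dP/dQ = −1.4, so dQ/dP = 1/(−1.4) = -0.714.
ε = (dQ/dP)(P/Q) = (-0.714)(113.80/93).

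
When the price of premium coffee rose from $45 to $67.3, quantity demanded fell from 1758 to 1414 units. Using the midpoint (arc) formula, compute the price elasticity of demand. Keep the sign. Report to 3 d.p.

ΔQ = 1414 − 1758 = -344; ΔP = 67.3 − 45 = 22.3.
Midpoints: P̄ = 56.15, Q̄ = 1586.0.
ε = (ΔQ/ΔP)(P̄/Q̄) = (-344/22.3)(56.15/1586.0).

-0.546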